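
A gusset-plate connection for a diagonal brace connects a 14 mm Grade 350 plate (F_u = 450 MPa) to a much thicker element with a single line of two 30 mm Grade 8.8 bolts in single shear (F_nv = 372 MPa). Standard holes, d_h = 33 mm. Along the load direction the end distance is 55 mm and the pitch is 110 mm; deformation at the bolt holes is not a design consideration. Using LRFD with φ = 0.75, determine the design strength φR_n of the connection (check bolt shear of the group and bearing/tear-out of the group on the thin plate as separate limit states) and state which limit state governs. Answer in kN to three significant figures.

Bolt shear: A_b = π·30²/4 = 706.9 mm²; R_n = 372 × 706.9 × 2 × 1 / 1000 = 525.9 kN → 0.75 × 525.9 = 394 kN.
Bearing (1.5 l_c t F_u ≤ 3.0 d t F_u): upper limit = 3.0·30·14·450 / 1000 = 567 kN.
  Edge l_c = 55 − 33/2 = 38.5 → r_n = 363.8 kN; interior l_c = 110 − 33 = 77 → r_n = 567 kN.
  R_n,bearing = 1·363.8 + 1·567 = 930.8 kN → 0.75 × 930.8 = 698 kN.
Bolt shear governs: 394 kN.

394 kN (bolt shear governs)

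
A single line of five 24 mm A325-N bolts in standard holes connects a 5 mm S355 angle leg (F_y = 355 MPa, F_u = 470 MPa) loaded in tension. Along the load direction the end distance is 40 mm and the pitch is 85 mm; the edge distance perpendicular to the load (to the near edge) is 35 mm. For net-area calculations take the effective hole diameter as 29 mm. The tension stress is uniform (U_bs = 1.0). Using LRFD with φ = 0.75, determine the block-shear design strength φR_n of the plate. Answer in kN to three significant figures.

Shear plane L_v = 40 + 4·85 = 380 mm; A_gv = 380 × 5 = 1900 mm².
A_nv = (380 − 4.5·29) × 5 = 1248 mm².
A_nt = (35 − 0.5·29) × 5 = 102.5 mm².
0.6 F_u A_nv = 351.8 kN; 0.6 F_y A_gv = 404.7 kN → shear rupture governs the shear term.
R_n = 351.8 + 1.0 × 470 × 102.5 / 1000 = 400 kN.
Design strength φR_n = 0.75 × 400 = 300 kN.

300 kN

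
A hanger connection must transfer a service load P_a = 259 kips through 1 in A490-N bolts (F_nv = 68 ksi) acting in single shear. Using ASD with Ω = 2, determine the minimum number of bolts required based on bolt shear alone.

A_b = π·1²/4 = 0.7854 in².
Per-bolt allowable strength R_n/Ω = 68 × 0.7854 × 1 / 2 = 26.7 kips.
n ≥ 259 / 26.7 = 9.699 → use 10 bolts.

10 bolts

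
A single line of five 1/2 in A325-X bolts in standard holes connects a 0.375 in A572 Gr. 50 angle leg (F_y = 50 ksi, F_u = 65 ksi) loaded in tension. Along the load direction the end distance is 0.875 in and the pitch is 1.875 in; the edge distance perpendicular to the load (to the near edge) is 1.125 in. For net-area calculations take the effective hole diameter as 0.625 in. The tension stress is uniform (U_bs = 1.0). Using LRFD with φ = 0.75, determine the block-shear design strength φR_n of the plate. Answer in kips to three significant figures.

75.9 kips

Shear plane L_v = 0.875 + 4·1.875 = 8.375 in; A_gv = 8.375 × 0.375 = 3.141 in².
A_nv = (8.375 − 4.5·0.625) × 0.375 = 2.086 in².
A_nt = (1.125 − 0.5·0.625) × 0.375 = 0.3047 in².
0.6 F_u A_nv = 81.35 kips; 0.6 F_y A_gv = 94.22 kips → shear rupture governs the shear term.
R_n = 81.35 + 1.0 × 65 × 0.3047 = 101.2 kips.
Design strength φR_n = 0.75 × 101.2 = 75.9 kips.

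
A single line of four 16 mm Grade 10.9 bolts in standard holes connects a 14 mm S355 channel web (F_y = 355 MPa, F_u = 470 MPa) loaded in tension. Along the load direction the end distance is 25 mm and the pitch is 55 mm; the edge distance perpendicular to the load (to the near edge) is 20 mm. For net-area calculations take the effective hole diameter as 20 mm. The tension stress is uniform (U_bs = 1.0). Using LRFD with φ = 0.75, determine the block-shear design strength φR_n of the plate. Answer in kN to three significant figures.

405 kN

Shear plane L_v = 25 + 3·55 = 190 mm; A_gv = 190 × 14 = 2660 mm².
A_nv = (190 − 3.5·20) × 14 = 1680 mm².
A_nt = (20 − 0.5·20) × 14 = 140 mm².
0.6 F_u A_nv = 473.8 kN; 0.6 F_y A_gv = 566.6 kN → shear rupture governs the shear term.
R_n = 473.8 + 1.0 × 470 × 140 / 1000 = 539.6 kN.
Design strength φR_n = 0.75 × 539.6 = 405 kN.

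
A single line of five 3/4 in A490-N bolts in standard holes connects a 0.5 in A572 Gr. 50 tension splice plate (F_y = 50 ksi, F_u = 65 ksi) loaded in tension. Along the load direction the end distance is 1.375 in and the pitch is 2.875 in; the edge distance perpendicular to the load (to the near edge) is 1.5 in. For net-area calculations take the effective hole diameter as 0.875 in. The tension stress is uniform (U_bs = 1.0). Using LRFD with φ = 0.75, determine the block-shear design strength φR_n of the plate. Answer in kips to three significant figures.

Shear plane L_v = 1.375 + 4·2.875 = 12.88 in; A_gv = 12.88 × 0.5 = 6.438 in².
A_nv = (12.88 − 4.5·0.875) × 0.5 = 4.469 in².
A_nt = (1.5 − 0.5·0.875) × 0.5 = 0.5312 in².
0.6 F_u A_nv = 174.3 kips; 0.6 F_y A_gv = 193.1 kips → shear rupture governs the shear term.
R_n = 174.3 + 1.0 × 65 × 0.5312 = 208.8 kips.
Design strength φR_n = 0.75 × 208.8 = 157 kips.

157 kips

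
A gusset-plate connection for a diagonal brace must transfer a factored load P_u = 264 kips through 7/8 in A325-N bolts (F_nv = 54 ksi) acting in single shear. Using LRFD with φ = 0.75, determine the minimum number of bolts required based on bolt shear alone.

A_b = π·0.875²/4 = 0.6013 in².
Per-bolt design strength φR_n = 0.75 × 54 × 0.6013 × 1 = 24.35 kips.
n ≥ 264 / 24.35 = 10.84 → use 11 bolts.

11 bolts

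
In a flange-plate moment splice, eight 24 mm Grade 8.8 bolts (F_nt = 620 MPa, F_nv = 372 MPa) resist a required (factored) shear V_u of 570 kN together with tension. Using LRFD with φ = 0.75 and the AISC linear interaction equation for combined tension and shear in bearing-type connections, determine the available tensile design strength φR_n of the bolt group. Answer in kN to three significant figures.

A_b = π·24²/4 = 452.4 mm²; f_rv = 570 × 1000 / (8 × 452.4) = 157.5 MPa.
F'_nt = 1.3 F_nt − (F_nt / φF_nv) f_rv = 1.3·620 − (620/(0.75·372))·157.5 = 456 MPa, capped at F_nt → F'_nt = 456 MPa.
R_n = F'_nt · A_b · n = 456 × 452.4 × 8 / 1000 = 1650 kN.
Design strength φR_n = 0.75 × 1650 = 1240 kN.

1240 kN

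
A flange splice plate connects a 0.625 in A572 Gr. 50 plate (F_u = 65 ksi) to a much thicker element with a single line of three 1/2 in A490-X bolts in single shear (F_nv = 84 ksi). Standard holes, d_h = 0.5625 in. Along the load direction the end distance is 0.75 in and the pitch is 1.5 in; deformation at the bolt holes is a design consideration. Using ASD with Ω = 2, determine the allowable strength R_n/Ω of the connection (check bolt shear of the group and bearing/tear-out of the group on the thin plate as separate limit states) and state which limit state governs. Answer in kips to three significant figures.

24.7 kips (bolt shear governs)

Bolt shear: A_b = π·0.5²/4 = 0.1963 in²; R_n = 84 × 0.1963 × 3 × 1 = 49.48 kips → 49.48 / 2 = 24.7 kips.
Bearing (1.2 l_c t F_u ≤ 2.4 d t F_u): upper limit = 2.4·0.5·0.625·65 = 48.75 kips.
  Edge l_c = 0.75 − 0.5625/2 = 0.4688 → r_n = 22.85 kips; interior l_c = 1.5 − 0.5625 = 0.9375 → r_n = 45.7 kips.
  R_n,bearing = 1·22.85 + 2·45.7 = 114.3 kips → 114.3 / 2 = 57.1 kips.
Bolt shear governs: 24.7 kips.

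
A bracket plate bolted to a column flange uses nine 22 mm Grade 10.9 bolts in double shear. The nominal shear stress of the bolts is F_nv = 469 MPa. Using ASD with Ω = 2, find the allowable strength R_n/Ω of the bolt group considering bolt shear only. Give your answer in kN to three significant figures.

A_b = π × 22² / 4 = 380.1 mm².
R_n = F_nv · A_b · n · n_s = 469 × 380.1 × 9 × 2 / 1000 = 3209 kN.
Allowable strength R_n/Ω = 3209 / 2 = 1600 kN.

1600 kN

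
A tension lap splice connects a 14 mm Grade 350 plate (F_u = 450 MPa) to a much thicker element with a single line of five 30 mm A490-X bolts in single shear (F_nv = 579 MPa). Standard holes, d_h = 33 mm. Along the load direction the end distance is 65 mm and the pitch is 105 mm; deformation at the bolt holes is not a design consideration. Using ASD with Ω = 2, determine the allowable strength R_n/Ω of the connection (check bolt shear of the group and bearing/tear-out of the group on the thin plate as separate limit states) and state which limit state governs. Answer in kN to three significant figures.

1020 kN (bolt shear governs)

Bolt shear: A_b = π·30²/4 = 706.9 mm²; R_n = 579 × 706.9 × 5 × 1 / 1000 = 2046 kN → 2046 / 2 = 1020 kN.
Bearing (1.5 l_c t F_u ≤ 3.0 d t F_u): upper limit = 3.0·30·14·450 / 1000 = 567 kN.
  Edge l_c = 65 − 33/2 = 48.5 → r_n = 458.3 kN; interior l_c = 105 − 33 = 72 → r_n = 567 kN.
  R_n,bearing = 1·458.3 + 4·567 = 2726 kN → 2726 / 2 = 1360 kN.
Bolt shear governs: 1020 kN.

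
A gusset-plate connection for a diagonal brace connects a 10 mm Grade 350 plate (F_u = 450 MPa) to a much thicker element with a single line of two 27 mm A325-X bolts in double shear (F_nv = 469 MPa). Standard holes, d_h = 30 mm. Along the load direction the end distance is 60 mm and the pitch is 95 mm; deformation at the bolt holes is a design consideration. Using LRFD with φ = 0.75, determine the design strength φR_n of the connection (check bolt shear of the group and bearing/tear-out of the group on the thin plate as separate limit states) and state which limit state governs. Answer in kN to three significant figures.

Bolt shear: A_b = π·27²/4 = 572.6 mm²; R_n = 469 × 572.6 × 2 × 2 / 1000 = 1074 kN → 0.75 × 1074 = 806 kN.
Bearing (1.2 l_c t F_u ≤ 2.4 d t F_u): upper limit = 2.4·27·10·450 / 1000 = 291.6 kN.
  Edge l_c = 60 − 30/2 = 45 → r_n = 243 kN; interior l_c = 95 − 30 = 65 → r_n = 291.6 kN.
  R_n,bearing = 1·243 + 1·291.6 = 534.6 kN → 0.75 × 534.6 = 401 kN.
Bearing governs: 401 kN.

401 kN (bearing governs)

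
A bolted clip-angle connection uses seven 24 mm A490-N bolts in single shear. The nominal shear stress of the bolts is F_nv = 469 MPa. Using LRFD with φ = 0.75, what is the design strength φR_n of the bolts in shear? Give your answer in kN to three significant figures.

1110 kN

A_b = π × 24² / 4 = 452.4 mm².
R_n = F_nv · A_b · n · n_s = 469 × 452.4 × 7 × 1 / 1000 = 1485 kN.
Design strength φR_n = 0.75 × 1485 = 1110 kN.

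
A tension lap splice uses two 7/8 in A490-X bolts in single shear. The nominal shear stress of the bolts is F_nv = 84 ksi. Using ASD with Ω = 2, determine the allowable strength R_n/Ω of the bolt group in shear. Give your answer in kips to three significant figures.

50.5 kips

A_b = π × 0.875² / 4 = 0.6013 in².
R_n = F_nv · A_b · n · n_s = 84 × 0.6013 × 2 × 1 = 101 kips.
Allowable strength R_n/Ω = 101 / 2 = 50.5 kips.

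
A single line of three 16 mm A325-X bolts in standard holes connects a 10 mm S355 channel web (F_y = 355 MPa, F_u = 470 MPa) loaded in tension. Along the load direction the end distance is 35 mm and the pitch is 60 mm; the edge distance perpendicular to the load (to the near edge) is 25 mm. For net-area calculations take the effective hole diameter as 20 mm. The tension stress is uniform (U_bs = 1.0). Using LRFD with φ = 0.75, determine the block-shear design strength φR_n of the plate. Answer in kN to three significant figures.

Shear plane L_v = 35 + 2·60 = 155 mm; A_gv = 155 × 10 = 1550 mm².
A_nv = (155 − 2.5·20) × 10 = 1050 mm².
A_nt = (25 − 0.5·20) × 10 = 150 mm².
0.6 F_u A_nv = 296.1 kN; 0.6 F_y A_gv = 330.2 kN → shear rupture governs the shear term.
R_n = 296.1 + 1.0 × 470 × 150 / 1000 = 366.6 kN.
Design strength φR_n = 0.75 × 366.6 = 275 kN.

275 kN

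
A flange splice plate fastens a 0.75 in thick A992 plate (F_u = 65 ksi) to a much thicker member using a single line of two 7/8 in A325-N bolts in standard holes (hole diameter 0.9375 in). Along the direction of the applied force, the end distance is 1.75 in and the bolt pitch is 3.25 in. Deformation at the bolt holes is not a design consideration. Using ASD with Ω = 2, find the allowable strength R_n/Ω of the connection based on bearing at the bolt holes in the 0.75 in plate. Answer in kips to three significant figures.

111 kips

Per bolt r_n = 1.5 l_c t F_u ≤ 3.0 d t F_u; upper limit = 3.0 × 0.875 × 0.75 × 65 = 128 kips.
Edge bolt: l_c = 1.75 − 0.9375/2 = 1.281 in → 1.5 × 1.281 × 0.75 × 65 = 93.69 → r_n = 93.69 kips.
Interior bolts: l_c = 3.25 − 0.9375 = 2.312 in → 1.5 × 2.312 × 0.75 × 65 = 169.1 → r_n = 128 kips.
R_n = 1 × 93.69 + 1 × 128 = 221.7 kips.
Allowable strength R_n/Ω = 221.7 / 2 = 111 kips.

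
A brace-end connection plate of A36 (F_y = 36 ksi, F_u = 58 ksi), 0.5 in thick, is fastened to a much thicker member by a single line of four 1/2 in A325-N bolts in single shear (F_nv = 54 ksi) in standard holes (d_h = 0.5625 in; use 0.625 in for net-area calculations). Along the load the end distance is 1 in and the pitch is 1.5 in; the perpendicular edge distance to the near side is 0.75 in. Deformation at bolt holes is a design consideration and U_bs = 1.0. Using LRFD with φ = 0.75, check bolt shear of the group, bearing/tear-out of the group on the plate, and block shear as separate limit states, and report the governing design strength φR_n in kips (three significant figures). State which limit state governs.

Bolt shear: A_b = π·0.5²/4 = 0.1963 in²; R_n = 54 × 0.1963 × 4 × 1 = 42.41 kips → 0.75 × 42.41 = 31.8 kips.
Bearing: edge l_c = 0.7188, r_n = 25.01 kips; interior l_c = 0.9375, r_n = 32.62 kips; R_n = 25.01 + 3·32.62 = 122.9 kips → 92.2 kips.
Block shear: A_gv = 2.75, A_nv = 1.656, A_nt = 0.2188 in²; R_n = min(0.6F_uA_nv, 0.6F_yA_gv) + U_bs·F_u·A_nt = 70.32 kips → 52.7 kips.
Bolt shear governs: 31.8 kips.

31.8 kips (bolt shear governs)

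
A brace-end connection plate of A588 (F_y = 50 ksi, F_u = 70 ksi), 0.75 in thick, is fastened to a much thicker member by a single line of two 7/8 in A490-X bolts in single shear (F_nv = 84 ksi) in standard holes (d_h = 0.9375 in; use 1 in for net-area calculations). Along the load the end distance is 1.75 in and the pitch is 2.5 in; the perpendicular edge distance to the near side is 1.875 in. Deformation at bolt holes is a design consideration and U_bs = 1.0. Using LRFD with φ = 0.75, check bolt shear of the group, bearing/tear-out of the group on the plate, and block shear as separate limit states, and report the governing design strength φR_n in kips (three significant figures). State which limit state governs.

Bolt shear: A_b = π·0.875²/4 = 0.6013 in²; R_n = 84 × 0.6013 × 2 × 1 = 101 kips → 0.75 × 101 = 75.8 kips.
Bearing: edge l_c = 1.281, r_n = 80.72 kips; interior l_c = 1.562, r_n = 98.44 kips; R_n = 80.72 + 1·98.44 = 179.2 kips → 134 kips.
Block shear: A_gv = 3.188, A_nv = 2.062, A_nt = 1.031 in²; R_n = min(0.6F_uA_nv, 0.6F_yA_gv) + U_bs·F_u·A_nt = 158.8 kips → 119 kips.
Bolt shear governs: 75.8 kips.

75.8 kips (bolt shear governs)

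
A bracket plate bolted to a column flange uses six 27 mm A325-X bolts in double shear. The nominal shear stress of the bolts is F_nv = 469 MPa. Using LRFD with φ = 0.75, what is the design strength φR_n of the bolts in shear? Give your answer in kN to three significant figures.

2420 kN

A_b = π × 27² / 4 = 572.6 mm².
R_n = F_nv · A_b · n · n_s = 469 × 572.6 × 6 × 2 / 1000 = 3222 kN.
Design strength φR_n = 0.75 × 3222 = 2420 kN.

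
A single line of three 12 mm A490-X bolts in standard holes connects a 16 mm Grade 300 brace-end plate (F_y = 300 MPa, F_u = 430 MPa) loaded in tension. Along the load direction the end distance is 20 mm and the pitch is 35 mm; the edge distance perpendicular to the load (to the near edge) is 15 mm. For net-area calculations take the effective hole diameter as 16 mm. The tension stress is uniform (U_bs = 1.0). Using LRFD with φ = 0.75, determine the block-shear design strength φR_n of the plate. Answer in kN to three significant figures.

191 kN

Shear plane L_v = 20 + 2·35 = 90 mm; A_gv = 90 × 16 = 1440 mm².
A_nv = (90 − 2.5·16) × 16 = 800 mm².
A_nt = (15 − 0.5·16) × 16 = 112 mm².
0.6 F_u A_nv = 206.4 kN; 0.6 F_y A_gv = 259.2 kN → shear rupture governs the shear term.
R_n = 206.4 + 1.0 × 430 × 112 / 1000 = 254.6 kN.
Design strength φR_n = 0.75 × 254.6 = 191 kN.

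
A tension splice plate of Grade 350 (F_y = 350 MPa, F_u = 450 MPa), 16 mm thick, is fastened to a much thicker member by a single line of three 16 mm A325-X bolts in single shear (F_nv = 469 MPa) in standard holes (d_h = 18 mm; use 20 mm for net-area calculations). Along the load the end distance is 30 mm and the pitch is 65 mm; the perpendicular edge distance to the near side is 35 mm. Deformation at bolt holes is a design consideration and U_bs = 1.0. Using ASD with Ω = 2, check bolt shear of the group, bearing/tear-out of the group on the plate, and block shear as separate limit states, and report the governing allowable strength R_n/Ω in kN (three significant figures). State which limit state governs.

Bolt shear: A_b = π·16²/4 = 201.1 mm²; R_n = 469 × 201.1 × 3 × 1 / 1000 = 282.9 kN → 282.9 / 2 = 141 kN.
Bearing: edge l_c = 21, r_n = 181.4 kN; interior l_c = 47, r_n = 276.5 kN; R_n = 181.4 + 2·276.5 = 734.4 kN → 367 kN.
Block shear: A_gv = 2560, A_nv = 1760, A_nt = 400 mm²; R_n = min(0.6F_uA_nv, 0.6F_yA_gv) + U_bs·F_u·A_nt = 655.2 kN → 328 kN.
Bolt shear governs: 141 kN.

141 kN (bolt shear governs)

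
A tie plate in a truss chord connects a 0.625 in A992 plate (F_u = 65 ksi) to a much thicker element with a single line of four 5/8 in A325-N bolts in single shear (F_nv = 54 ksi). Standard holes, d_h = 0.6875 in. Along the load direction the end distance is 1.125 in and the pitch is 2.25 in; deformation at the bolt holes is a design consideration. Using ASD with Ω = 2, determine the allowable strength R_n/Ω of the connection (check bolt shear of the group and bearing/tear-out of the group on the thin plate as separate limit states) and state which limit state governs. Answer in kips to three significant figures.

33.1 kips (bolt shear governs)

Bolt shear: A_b = π·0.625²/4 = 0.3068 in²; R_n = 54 × 0.3068 × 4 × 1 = 66.27 kips → 66.27 / 2 = 33.1 kips.
Bearing (1.2 l_c t F_u ≤ 2.4 d t F_u): upper limit = 2.4·0.625·0.625·65 = 60.94 kips.
  Edge l_c = 1.125 − 0.6875/2 = 0.7812 → r_n = 38.09 kips; interior l_c = 2.25 − 0.6875 = 1.562 → r_n = 60.94 kips.
  R_n,bearing = 1·38.09 + 3·60.94 = 220.9 kips → 220.9 / 2 = 110 kips.
Bolt shear governs: 33.1 kips.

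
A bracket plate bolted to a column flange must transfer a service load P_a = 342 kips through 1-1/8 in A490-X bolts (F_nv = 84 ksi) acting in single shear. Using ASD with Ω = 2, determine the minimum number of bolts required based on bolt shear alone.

9 bolts

A_b = π·1.125²/4 = 0.994 in².
Per-bolt allowable strength R_n/Ω = 84 × 0.994 × 1 / 2 = 41.75 kips.
n ≥ 342 / 41.75 = 8.192 → use 9 bolts.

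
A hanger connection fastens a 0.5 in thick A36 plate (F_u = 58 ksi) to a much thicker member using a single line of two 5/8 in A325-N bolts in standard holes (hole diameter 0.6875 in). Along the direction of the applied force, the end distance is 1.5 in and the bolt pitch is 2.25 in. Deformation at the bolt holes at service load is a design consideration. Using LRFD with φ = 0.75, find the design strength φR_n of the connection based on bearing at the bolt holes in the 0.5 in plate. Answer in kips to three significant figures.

Per bolt r_n = 1.2 l_c t F_u ≤ 2.4 d t F_u; upper limit = 2.4 × 0.625 × 0.5 × 58 = 43.5 kips.
Edge bolt: l_c = 1.5 − 0.6875/2 = 1.156 in → 1.2 × 1.156 × 0.5 × 58 = 40.24 → r_n = 40.24 kips.
Interior bolts: l_c = 2.25 − 0.6875 = 1.562 in → 1.2 × 1.562 × 0.5 × 58 = 54.38 → r_n = 43.5 kips.
R_n = 1 × 40.24 + 1 × 43.5 = 83.74 kips.
Design strength φR_n = 0.75 × 83.74 = 62.8 kips.

62.8 kips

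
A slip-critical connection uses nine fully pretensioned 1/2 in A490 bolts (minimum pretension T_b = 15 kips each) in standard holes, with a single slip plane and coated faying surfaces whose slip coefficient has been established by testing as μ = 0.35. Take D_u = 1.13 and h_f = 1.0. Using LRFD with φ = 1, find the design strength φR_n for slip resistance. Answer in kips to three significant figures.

53.4 kips

R_n = μ · D_u · h_f · T_b · n_s · n_b = 0.35 × 1.13 × 1.0 × 15 × 1 × 9 = 53.39 kips.
Design strength φR_n = 1 × 53.39 = 53.4 kips.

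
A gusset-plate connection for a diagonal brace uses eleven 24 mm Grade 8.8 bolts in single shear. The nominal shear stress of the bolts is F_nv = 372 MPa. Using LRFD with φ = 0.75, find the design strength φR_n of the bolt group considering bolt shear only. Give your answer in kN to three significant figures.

1390 kN

A_b = π × 24² / 4 = 452.4 mm².
R_n = F_nv · A_b · n · n_s = 372 × 452.4 × 11 × 1 / 1000 = 1851 kN.
Design strength φR_n = 0.75 × 1851 = 1390 kN.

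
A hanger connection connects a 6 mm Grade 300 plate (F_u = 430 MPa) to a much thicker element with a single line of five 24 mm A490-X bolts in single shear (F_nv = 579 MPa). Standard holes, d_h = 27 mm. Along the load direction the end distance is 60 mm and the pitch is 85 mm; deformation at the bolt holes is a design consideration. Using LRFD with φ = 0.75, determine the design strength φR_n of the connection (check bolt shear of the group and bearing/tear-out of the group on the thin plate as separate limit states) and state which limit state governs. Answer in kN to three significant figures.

554 kN (bearing governs)

Bolt shear: A_b = π·24²/4 = 452.4 mm²; R_n = 579 × 452.4 × 5 × 1 / 1000 = 1310 kN → 0.75 × 1310 = 982 kN.
Bearing (1.2 l_c t F_u ≤ 2.4 d t F_u): upper limit = 2.4·24·6·430 / 1000 = 148.6 kN.
  Edge l_c = 60 − 27/2 = 46.5 → r_n = 144 kN; interior l_c = 85 − 27 = 58 → r_n = 148.6 kN.
  R_n,bearing = 1·144 + 4·148.6 = 738.4 kN → 0.75 × 738.4 = 554 kN.
Bearing governs: 554 kN.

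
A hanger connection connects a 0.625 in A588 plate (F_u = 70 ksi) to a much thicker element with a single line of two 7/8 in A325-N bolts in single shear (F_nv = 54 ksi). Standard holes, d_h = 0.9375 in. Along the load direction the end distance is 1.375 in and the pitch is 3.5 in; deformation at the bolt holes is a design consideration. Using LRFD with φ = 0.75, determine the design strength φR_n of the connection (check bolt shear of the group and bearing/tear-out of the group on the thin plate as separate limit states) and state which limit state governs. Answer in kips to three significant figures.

48.7 kips (bolt shear governs)

Bolt shear: A_b = π·0.875²/4 = 0.6013 in²; R_n = 54 × 0.6013 × 2 × 1 = 64.94 kips → 0.75 × 64.94 = 48.7 kips.
Bearing (1.2 l_c t F_u ≤ 2.4 d t F_u): upper limit = 2.4·0.875·0.625·70 = 91.88 kips.
  Edge l_c = 1.375 − 0.9375/2 = 0.9062 → r_n = 47.58 kips; interior l_c = 3.5 − 0.9375 = 2.562 → r_n = 91.88 kips.
  R_n,bearing = 1·47.58 + 1·91.88 = 139.5 kips → 0.75 × 139.5 = 105 kips.
Bolt shear governs: 48.7 kips.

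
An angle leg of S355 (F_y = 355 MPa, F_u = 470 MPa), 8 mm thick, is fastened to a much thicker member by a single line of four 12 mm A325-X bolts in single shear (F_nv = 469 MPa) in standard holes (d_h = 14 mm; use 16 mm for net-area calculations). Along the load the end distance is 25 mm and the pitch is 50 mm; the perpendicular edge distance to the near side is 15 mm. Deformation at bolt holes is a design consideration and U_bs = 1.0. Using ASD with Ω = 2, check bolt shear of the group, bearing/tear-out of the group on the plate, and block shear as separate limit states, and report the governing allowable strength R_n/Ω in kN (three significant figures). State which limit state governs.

106 kN (bolt shear governs)

Bolt shear: A_b = π·12²/4 = 113.1 mm²; R_n = 469 × 113.1 × 4 × 1 / 1000 = 212.2 kN → 212.2 / 2 = 106 kN.
Bearing: edge l_c = 18, r_n = 81.22 kN; interior l_c = 36, r_n = 108.3 kN; R_n = 81.22 + 3·108.3 = 406.1 kN → 203 kN.
Block shear: A_gv = 1400, A_nv = 952, A_nt = 56 mm²; R_n = min(0.6F_uA_nv, 0.6F_yA_gv) + U_bs·F_u·A_nt = 294.8 kN → 147 kN.
Bolt shear governs: 106 kN.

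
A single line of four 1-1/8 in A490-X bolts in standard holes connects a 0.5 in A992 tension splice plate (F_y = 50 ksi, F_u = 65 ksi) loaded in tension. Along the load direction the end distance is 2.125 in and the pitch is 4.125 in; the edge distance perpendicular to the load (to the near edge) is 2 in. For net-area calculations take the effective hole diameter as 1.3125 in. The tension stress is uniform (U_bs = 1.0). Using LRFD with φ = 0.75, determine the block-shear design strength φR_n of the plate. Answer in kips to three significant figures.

178 kips

Shear plane L_v = 2.125 + 3·4.125 = 14.5 in; A_gv = 14.5 × 0.5 = 7.25 in².
A_nv = (14.5 − 3.5·1.3125) × 0.5 = 4.953 in².
A_nt = (2 − 0.5·1.3125) × 0.5 = 0.6719 in².
0.6 F_u A_nv = 193.2 kips; 0.6 F_y A_gv = 217.5 kips → shear rupture governs the shear term.
R_n = 193.2 + 1.0 × 65 × 0.6719 = 236.8 kips.
Design strength φR_n = 0.75 × 236.8 = 178 kips.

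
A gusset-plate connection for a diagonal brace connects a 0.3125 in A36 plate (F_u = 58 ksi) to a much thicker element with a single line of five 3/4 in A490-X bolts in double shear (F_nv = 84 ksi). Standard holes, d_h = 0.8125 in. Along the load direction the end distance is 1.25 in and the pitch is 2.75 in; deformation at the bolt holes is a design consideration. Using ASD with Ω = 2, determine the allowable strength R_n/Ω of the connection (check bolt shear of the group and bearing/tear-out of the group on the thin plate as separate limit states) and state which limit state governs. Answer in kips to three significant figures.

74.4 kips (bearing governs)

Bolt shear: A_b = π·0.75²/4 = 0.4418 in²; R_n = 84 × 0.4418 × 5 × 2 = 371.1 kips → 371.1 / 2 = 186 kips.
Bearing (1.2 l_c t F_u ≤ 2.4 d t F_u): upper limit = 2.4·0.75·0.3125·58 = 32.62 kips.
  Edge l_c = 1.25 − 0.8125/2 = 0.8438 → r_n = 18.35 kips; interior l_c = 2.75 − 0.8125 = 1.938 → r_n = 32.62 kips.
  R_n,bearing = 1·18.35 + 4·32.62 = 148.9 kips → 148.9 / 2 = 74.4 kips.
Bearing governs: 74.4 kips.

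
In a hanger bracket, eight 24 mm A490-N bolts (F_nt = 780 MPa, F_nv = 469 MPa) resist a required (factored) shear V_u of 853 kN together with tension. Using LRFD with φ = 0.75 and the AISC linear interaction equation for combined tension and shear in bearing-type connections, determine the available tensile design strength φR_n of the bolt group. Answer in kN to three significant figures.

1330 kN

A_b = π·24²/4 = 452.4 mm²; f_rv = 853 × 1000 / (8 × 452.4) = 235.7 MPa.
F'_nt = 1.3 F_nt − (F_nt / φF_nv) f_rv = 1.3·780 − (780/(0.75·469))·235.7 = 491.4 MPa, capped at F_nt → F'_nt = 491.4 MPa.
R_n = F'_nt · A_b · n = 491.4 × 452.4 × 8 / 1000 = 1778 kN.
Design strength φR_n = 0.75 × 1778 = 1330 kN.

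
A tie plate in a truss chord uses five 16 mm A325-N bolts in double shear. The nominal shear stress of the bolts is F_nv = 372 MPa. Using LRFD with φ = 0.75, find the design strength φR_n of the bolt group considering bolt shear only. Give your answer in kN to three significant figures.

A_b = π × 16² / 4 = 201.1 mm².
R_n = F_nv · A_b · n · n_s = 372 × 201.1 × 5 × 2 / 1000 = 748 kN.
Design strength φR_n = 0.75 × 748 = 561 kN.

561 kN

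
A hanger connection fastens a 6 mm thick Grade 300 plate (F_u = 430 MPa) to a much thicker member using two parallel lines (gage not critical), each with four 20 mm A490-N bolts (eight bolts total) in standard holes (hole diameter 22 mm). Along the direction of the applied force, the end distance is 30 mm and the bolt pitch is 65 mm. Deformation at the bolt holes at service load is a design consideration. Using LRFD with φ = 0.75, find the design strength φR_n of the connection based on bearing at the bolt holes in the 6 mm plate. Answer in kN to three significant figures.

646 kN

Per bolt r_n = 1.2 l_c t F_u ≤ 2.4 d t F_u; upper limit = 2.4 × 20 × 6 × 430 / 1000 = 123.8 kN.
Edge bolt: l_c = 30 − 22/2 = 19 mm → 1.2 × 19 × 6 × 430 / 1000 = 58.82 → r_n = 58.82 kN.
Interior bolts: l_c = 65 − 22 = 43 mm → 1.2 × 43 × 6 × 430 / 1000 = 133.1 → r_n = 123.8 kN.
R_n = 2 × 58.82 + 6 × 123.8 = 860.7 kN.
Design strength φR_n = 0.75 × 860.7 = 646 kN.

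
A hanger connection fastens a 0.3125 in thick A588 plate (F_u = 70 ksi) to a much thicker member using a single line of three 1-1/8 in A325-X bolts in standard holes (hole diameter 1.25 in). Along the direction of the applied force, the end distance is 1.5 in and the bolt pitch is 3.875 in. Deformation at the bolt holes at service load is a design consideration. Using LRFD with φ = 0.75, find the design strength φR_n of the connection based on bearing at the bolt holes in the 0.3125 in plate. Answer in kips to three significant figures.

Per bolt r_n = 1.2 l_c t F_u ≤ 2.4 d t F_u; upper limit = 2.4 × 1.125 × 0.3125 × 70 = 59.06 kips.
Edge bolt: l_c = 1.5 − 1.25/2 = 0.875 in → 1.2 × 0.875 × 0.3125 × 70 = 22.97 → r_n = 22.97 kips.
Interior bolts: l_c = 3.875 − 1.25 = 2.625 in → 1.2 × 2.625 × 0.3125 × 70 = 68.91 → r_n = 59.06 kips.
R_n = 1 × 22.97 + 2 × 59.06 = 141.1 kips.
Design strength φR_n = 0.75 × 141.1 = 106 kips.

106 kips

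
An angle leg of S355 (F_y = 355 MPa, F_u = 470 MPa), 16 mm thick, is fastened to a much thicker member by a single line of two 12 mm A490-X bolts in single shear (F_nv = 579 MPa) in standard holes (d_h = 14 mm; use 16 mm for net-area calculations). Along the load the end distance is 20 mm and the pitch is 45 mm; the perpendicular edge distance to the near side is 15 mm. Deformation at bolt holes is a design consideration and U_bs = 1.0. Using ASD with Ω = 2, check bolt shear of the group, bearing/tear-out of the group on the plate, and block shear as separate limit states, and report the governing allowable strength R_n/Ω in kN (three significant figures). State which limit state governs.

65.5 kN (bolt shear governs)

Bolt shear: A_b = π·12²/4 = 113.1 mm²; R_n = 579 × 113.1 × 2 × 1 / 1000 = 131 kN → 131 / 2 = 65.5 kN.
Bearing: edge l_c = 13, r_n = 117.3 kN; interior l_c = 31, r_n = 216.6 kN; R_n = 117.3 + 1·216.6 = 333.9 kN → 167 kN.
Block shear: A_gv = 1040, A_nv = 656, A_nt = 112 mm²; R_n = min(0.6F_uA_nv, 0.6F_yA_gv) + U_bs·F_u·A_nt = 237.6 kN → 119 kN.
Bolt shear governs: 65.5 kN.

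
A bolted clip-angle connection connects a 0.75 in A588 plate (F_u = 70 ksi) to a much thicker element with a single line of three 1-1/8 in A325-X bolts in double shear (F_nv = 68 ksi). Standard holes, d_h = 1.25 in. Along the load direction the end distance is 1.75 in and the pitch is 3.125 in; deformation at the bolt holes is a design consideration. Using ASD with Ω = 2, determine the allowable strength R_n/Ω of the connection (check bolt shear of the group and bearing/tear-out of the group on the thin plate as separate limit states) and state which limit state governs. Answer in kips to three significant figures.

154 kips (bearing governs)

Bolt shear: A_b = π·1.125²/4 = 0.994 in²; R_n = 68 × 0.994 × 3 × 2 = 405.6 kips → 405.6 / 2 = 203 kips.
Bearing (1.2 l_c t F_u ≤ 2.4 d t F_u): upper limit = 2.4·1.125·0.75·70 = 141.8 kips.
  Edge l_c = 1.75 − 1.25/2 = 1.125 → r_n = 70.88 kips; interior l_c = 3.125 − 1.25 = 1.875 → r_n = 118.1 kips.
  R_n,bearing = 1·70.88 + 2·118.1 = 307.1 kips → 307.1 / 2 = 154 kips.
Bearing governs: 154 kips.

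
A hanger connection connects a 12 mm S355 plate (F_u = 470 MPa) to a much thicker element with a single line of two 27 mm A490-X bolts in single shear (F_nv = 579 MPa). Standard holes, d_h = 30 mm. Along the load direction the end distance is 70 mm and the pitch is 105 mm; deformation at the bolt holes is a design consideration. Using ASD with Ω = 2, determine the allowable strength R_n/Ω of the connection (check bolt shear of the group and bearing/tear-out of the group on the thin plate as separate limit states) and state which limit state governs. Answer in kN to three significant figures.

Bolt shear: A_b = π·27²/4 = 572.6 mm²; R_n = 579 × 572.6 × 2 × 1 / 1000 = 663 kN → 663 / 2 = 332 kN.
Bearing (1.2 l_c t F_u ≤ 2.4 d t F_u): upper limit = 2.4·27·12·470 / 1000 = 365.5 kN.
  Edge l_c = 70 − 30/2 = 55 → r_n = 365.5 kN; interior l_c = 105 − 30 = 75 → r_n = 365.5 kN.
  R_n,bearing = 1·365.5 + 1·365.5 = 730.9 kN → 730.9 / 2 = 365 kN.
Bolt shear governs: 332 kN.

332 kN (bolt shear governs)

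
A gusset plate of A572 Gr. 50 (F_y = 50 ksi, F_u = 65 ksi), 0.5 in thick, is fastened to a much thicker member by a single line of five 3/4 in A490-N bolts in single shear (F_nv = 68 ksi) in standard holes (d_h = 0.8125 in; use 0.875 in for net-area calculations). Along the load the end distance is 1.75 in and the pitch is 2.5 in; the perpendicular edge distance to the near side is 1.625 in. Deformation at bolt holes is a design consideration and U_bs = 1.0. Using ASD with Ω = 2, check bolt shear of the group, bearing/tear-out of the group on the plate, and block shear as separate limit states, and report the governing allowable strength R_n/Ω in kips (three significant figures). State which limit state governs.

Bolt shear: A_b = π·0.75²/4 = 0.4418 in²; R_n = 68 × 0.4418 × 5 × 1 = 150.2 kips → 150.2 / 2 = 75.1 kips.
Bearing: edge l_c = 1.344, r_n = 52.41 kips; interior l_c = 1.688, r_n = 58.5 kips; R_n = 52.41 + 4·58.5 = 286.4 kips → 143 kips.
Block shear: A_gv = 5.875, A_nv = 3.906, A_nt = 0.5938 in²; R_n = min(0.6F_uA_nv, 0.6F_yA_gv) + U_bs·F_u·A_nt = 190.9 kips → 95.5 kips.
Bolt shear governs: 75.1 kips.

75.1 kips (bolt shear governs)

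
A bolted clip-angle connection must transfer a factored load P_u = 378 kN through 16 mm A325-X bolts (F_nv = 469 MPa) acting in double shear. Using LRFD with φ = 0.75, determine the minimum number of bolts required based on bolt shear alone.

A_b = π·16²/4 = 201.1 mm².
Per-bolt design strength φR_n = 0.75 × 469 × 201.1 × 2 / 1000 = 141.4 kN.
n ≥ 378 / 141.4 = 2.672 → use 3 bolts.

3 bolts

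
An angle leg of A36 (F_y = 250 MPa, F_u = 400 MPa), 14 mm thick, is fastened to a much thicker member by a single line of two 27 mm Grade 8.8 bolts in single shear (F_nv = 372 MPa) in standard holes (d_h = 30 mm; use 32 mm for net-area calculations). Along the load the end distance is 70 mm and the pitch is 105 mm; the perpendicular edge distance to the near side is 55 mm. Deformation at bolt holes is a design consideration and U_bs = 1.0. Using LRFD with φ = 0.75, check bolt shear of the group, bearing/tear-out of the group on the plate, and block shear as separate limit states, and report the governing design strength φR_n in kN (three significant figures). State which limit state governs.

319 kN (bolt shear governs)

Bolt shear: A_b = π·27²/4 = 572.6 mm²; R_n = 372 × 572.6 × 2 × 1 / 1000 = 426 kN → 0.75 × 426 = 319 kN.
Bearing: edge l_c = 55, r_n = 362.9 kN; interior l_c = 75, r_n = 362.9 kN; R_n = 362.9 + 1·362.9 = 725.8 kN → 544 kN.
Block shear: A_gv = 2450, A_nv = 1778, A_nt = 546 mm²; R_n = min(0.6F_uA_nv, 0.6F_yA_gv) + U_bs·F_u·A_nt = 585.9 kN → 439 kN.
Bolt shear governs: 319 kN.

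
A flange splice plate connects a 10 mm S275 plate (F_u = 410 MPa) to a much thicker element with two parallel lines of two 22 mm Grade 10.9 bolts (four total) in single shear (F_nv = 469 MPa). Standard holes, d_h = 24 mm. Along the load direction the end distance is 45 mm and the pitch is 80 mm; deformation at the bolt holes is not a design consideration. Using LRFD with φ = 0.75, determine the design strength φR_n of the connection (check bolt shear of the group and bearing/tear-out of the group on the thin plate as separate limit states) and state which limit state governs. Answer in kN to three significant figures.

Bolt shear: A_b = π·22²/4 = 380.1 mm²; R_n = 469 × 380.1 × 4 × 1 / 1000 = 713.1 kN → 0.75 × 713.1 = 535 kN.
Bearing (1.5 l_c t F_u ≤ 3.0 d t F_u): upper limit = 3.0·22·10·410 / 1000 = 270.6 kN.
  Edge l_c = 45 − 24/2 = 33 → r_n = 203 kN; interior l_c = 80 − 24 = 56 → r_n = 270.6 kN.
  R_n,bearing = 2·203 + 2·270.6 = 947.1 kN → 0.75 × 947.1 = 710 kN.
Bolt shear governs: 535 kN.

535 kN (bolt shear governs)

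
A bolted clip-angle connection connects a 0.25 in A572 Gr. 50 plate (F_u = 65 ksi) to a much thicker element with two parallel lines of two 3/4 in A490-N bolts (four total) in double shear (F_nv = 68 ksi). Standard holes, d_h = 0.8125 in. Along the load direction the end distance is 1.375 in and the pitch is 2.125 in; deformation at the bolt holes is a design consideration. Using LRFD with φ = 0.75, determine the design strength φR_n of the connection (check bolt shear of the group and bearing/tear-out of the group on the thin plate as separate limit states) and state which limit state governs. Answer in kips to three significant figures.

Bolt shear: A_b = π·0.75²/4 = 0.4418 in²; R_n = 68 × 0.4418 × 4 × 2 = 240.3 kips → 0.75 × 240.3 = 180 kips.
Bearing (1.2 l_c t F_u ≤ 2.4 d t F_u): upper limit = 2.4·0.75·0.25·65 = 29.25 kips.
  Edge l_c = 1.375 − 0.8125/2 = 0.9688 → r_n = 18.89 kips; interior l_c = 2.125 − 0.8125 = 1.312 → r_n = 25.59 kips.
  R_n,bearing = 2·18.89 + 2·25.59 = 88.97 kips → 0.75 × 88.97 = 66.7 kips.
Bearing governs: 66.7 kips.

66.7 kips (bearing governs)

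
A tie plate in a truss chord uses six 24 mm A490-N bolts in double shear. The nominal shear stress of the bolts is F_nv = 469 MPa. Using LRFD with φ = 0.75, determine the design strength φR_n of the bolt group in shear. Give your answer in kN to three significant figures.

A_b = π × 24² / 4 = 452.4 mm².
R_n = F_nv · A_b · n · n_s = 469 × 452.4 × 6 × 2 / 1000 = 2546 kN.
Design strength φR_n = 0.75 × 2546 = 1910 kN.

1910 kN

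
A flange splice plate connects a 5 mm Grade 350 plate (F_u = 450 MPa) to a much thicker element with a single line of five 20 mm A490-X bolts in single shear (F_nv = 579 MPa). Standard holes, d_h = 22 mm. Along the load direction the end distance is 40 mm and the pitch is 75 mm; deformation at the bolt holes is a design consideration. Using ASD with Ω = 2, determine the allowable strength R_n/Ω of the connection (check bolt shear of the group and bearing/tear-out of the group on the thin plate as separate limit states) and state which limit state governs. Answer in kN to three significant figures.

255 kN (bearing governs)

Bolt shear: A_b = π·20²/4 = 314.2 mm²; R_n = 579 × 314.2 × 5 × 1 / 1000 = 909.5 kN → 909.5 / 2 = 455 kN.
Bearing (1.2 l_c t F_u ≤ 2.4 d t F_u): upper limit = 2.4·20·5·450 / 1000 = 108 kN.
  Edge l_c = 40 − 22/2 = 29 → r_n = 78.3 kN; interior l_c = 75 − 22 = 53 → r_n = 108 kN.
  R_n,bearing = 1·78.3 + 4·108 = 510.3 kN → 510.3 / 2 = 255 kN.
Bearing governs: 255 kN.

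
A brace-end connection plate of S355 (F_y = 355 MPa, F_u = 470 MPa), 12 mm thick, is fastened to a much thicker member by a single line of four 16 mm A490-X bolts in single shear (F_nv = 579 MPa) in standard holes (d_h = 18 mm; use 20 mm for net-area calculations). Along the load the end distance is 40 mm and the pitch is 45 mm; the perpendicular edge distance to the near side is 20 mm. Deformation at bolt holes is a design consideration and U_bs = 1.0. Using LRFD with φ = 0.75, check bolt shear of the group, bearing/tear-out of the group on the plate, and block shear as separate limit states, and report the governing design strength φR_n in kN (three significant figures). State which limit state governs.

Bolt shear: A_b = π·16²/4 = 201.1 mm²; R_n = 579 × 201.1 × 4 × 1 / 1000 = 465.7 kN → 0.75 × 465.7 = 349 kN.
Bearing: edge l_c = 31, r_n = 209.8 kN; interior l_c = 27, r_n = 182.7 kN; R_n = 209.8 + 3·182.7 = 758 kN → 569 kN.
Block shear: A_gv = 2100, A_nv = 1260, A_nt = 120 mm²; R_n = min(0.6F_uA_nv, 0.6F_yA_gv) + U_bs·F_u·A_nt = 411.7 kN → 309 kN.
Block shear governs: 309 kN.

309 kN (block shear governs)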